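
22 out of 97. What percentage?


Percentage = (part / whole) × 100
= (22 / 97) × 100
≈ 22.68%

22.68%


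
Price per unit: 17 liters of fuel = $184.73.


Unit rate = total / quantity
= 184.73 / 17
= $10.87 per unit

$10.87 per unit


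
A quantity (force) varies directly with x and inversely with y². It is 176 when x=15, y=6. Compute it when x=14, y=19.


z = k·x/y²
Solve for k using the known point: k = z·y²/x = 176×36/15 = 6336/15 = 422.4000
Now evaluate at x=14, y=19:
z = k × 14 / 361 = (6336 × 14) / (15 × 361) = 88704/5415
≈ 16.3812

16.3812


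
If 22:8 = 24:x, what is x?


Cross multiply: 22 × x = 8 × 24
22x = 192
x = 192 / 22
= 8.73

8.73


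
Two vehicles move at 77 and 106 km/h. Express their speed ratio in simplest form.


Ratio = 77:106
GCD = 1
Simplified = 77:106
Time ratio (same distance) = 106:77
Speed ratio = 77:106

77:106


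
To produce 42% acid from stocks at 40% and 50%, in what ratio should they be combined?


Let x parts of 40% mix with y parts of 50%.
40x + 50y = 42(x + y)
40x + 50y = 42x + 42y
x(40 - 42) = y(42 - 50)
x/y = (50 - 42)/(42 - 40) = 8/2
Simplify: 4:1
= 4:1

4:1


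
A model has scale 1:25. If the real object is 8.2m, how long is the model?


Model size = real / scale
= 8.2 / 25
= 0.3280 m

0.3280 m


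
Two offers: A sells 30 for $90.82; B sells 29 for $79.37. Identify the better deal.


Deal A: $90.82/30 = $3.0273/unit
Deal B: $79.37/29 = $2.7369/unit
B is cheaper per unit
= Deal B

Deal B


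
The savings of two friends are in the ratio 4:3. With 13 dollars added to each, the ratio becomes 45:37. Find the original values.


Let A = 4k, B = 3k.
(4k + 13) / (3k + 13) = 45/37
Cross-multiply: 37(4k + 13) = 45(3k + 13)
148k + 481 = 135k + 585
148k - 135k = 585 - 481
13k = 104
k = 104/13 = 8
A = 4×8 = 32, B = 3×8 = 24
= A = 32, B = 24

A = 32, B = 24


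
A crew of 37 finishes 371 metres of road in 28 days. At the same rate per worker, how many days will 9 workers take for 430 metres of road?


Days ∝ work / workers, so d₂ = d₁ × (m₁/m₂) × (w₂/w₁)
Workers factor (inverse): 37/9 ≈ 4.1111
Work factor (direct): 430/371 ≈ 1.1590
d₂ = 28 × 37/9 × 430/371 = (28 × 37 × 430) / (9 × 371) = 445480/3339
≈ 133.42 days

133.42 days


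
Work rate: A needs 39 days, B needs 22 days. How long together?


Rate of A = 1/39 per day
Rate of B = 1/22 per day
Combined rate = 1/39 + 1/22 = 61/858 ≈ 0.0711 per day
Days = 1 / combined rate = 858/61
≈ 14.07 days

14.07 days


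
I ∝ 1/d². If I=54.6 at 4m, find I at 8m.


I₁d₁² = I₂d₂²
I₂ = I₁ × (d₁/d₂)²
= 54.6 × (4/8)²
= 54.6 × 16/64
= 873.6/64
= 13.6500

13.6500


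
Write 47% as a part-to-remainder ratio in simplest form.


47% means 47 parts out of 100; remainder = 53
Part : remainder = 47:53
GCD = 1
= 47:53

47:53


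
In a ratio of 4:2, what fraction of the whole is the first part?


Total parts = 4 + 2 = 6
First part: 4/6 = 2/3
= 2/3

2/3


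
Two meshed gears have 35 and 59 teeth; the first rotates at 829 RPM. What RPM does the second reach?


Gear ratio = 35:59 = 35:59
RPM_B = RPM_A × (teeth_A / teeth_B)
= 829 × (35/59)
= 491.8 RPM

491.8 RPM


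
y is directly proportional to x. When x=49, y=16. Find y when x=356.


Direct proportion: y/x = constant
k = 16/49 ≈ 0.3265
y₂ = k × 356 = 16 × 356 / 49 = 5696/49
≈ 116.24

116.24


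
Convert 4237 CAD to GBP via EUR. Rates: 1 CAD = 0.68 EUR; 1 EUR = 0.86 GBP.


Step 1: 4237 CAD × 0.68 = 2881.16 EUR
Step 2: 2881.16 EUR × 0.86 = 2477.80 GBP
Implied rate CAD→GBP = 0.68 × 0.86 = 0.5848
= 2477.80 GBP

2477.80 GBP


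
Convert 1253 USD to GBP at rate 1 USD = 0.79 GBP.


Amount × rate = 1253 × 0.79
= 989.87 GBP

989.87 GBP


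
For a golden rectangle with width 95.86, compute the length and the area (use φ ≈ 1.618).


φ = (1 + √5) / 2 ≈ 1.618
Length = width × φ = 95.86 × 1.618 = 155.10148
≈ 155.10
Area = width × length = 95.86 × 155.10148 = 14868.0278728 ≈ 14868.03
= Length: 155.10, Area: 14868.03

Length: 155.10, Area: 14868.03


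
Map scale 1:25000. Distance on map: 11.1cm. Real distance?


Real distance = map distance × scale
= 11.1cm × 25000
= 277500 cm = 2775.0 m
= 2.775 km

2.775 km


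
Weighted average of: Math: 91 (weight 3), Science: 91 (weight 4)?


Numerator = 91×3 + 91×4
= 273 + 364
= 637
Total weight = 7
Weighted avg = 637/7
= 91.00

91.00


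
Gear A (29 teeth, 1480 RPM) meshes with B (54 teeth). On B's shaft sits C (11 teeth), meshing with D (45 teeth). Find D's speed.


Stage 1: RPM_B = RPM_A × t_A/t_B = 1480 × 29/54 = 42920/54 ≈ 794.81
B and C share a shaft → RPM_C = RPM_B
Stage 2: RPM_D = RPM_C × t_C/t_D = RPM_A × (t_A×t_C)/(t_B×t_D)
Overall ratio = (29×11)/(54×45) = 319/2430
RPM_D = 1480 × 319/2430 = 472120/2430
≈ 194.29 RPM

194.29 RPM


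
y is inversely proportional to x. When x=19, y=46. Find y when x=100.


Inverse proportion: x × y = constant
k = 19 × 46 = 874
y₂ = k / 100 = 874 / 100
= 8.74

8.74


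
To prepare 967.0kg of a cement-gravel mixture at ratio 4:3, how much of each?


Total parts = 4 + 3 = 7
cement: 967.0 × 4/7 = 552.6kg
gravel: 967.0 × 3/7 = 414.4kg
= 552.6kg and 414.4kg

552.6kg and 414.4kg


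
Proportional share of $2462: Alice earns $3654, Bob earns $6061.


Total income = 3654 + 6061 = $9715
Alice: $2462 × 3654/9715 = $926.01
Bob: $2462 × 6061/9715 = $1535.99
= Alice: $926.01, Bob: $1535.99

Alice: $926.01, Bob: $1535.99


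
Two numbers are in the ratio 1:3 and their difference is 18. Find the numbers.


Let A = 1k, B = 3k.
3k - 1k = 18
2k = 18 → k = 18/2 = 9
A = 1×9 = 9, B = 3×9 = 27
= A = 9, B = 27

A = 9, B = 27


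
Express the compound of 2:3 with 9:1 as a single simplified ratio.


Compound ratio = (2×9) : (3×1)
= 18:3
GCD = 3
= 6:1

6:1


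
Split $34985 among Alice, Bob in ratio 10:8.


Total parts = 10 + 8 = 18
Alice: 34985 × 10/18 = 19436.11
Bob: 34985 × 8/18 = 15548.89
= Alice: $19436.11, Bob: $15548.89

Alice: $19436.11, Bob: $15548.89


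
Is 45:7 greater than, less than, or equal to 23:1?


45/7 = 6.4286
23/1 = 23.0000
6.4286 < 23.0000, so 45:7 is less
= less than

less than


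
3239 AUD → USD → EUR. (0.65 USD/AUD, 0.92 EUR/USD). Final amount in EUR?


Step 1: 3239 AUD × 0.65 = 2105.35 USD
Step 2: 2105.35 USD × 0.92 = 1936.92 EUR
Implied rate AUD→EUR = 0.65 × 0.92 = 0.5980
= 1936.92 EUR

1936.92 EUR


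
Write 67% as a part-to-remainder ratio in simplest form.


67% means 67 parts out of 100; remainder = 33
Part : remainder = 67:33
GCD = 1
= 67:33

67:33


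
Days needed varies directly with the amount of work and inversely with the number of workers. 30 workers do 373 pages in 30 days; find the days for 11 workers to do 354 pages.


Days ∝ work / workers, so d₂ = d₁ × (m₁/m₂) × (w₂/w₁)
Workers factor (inverse): 30/11 ≈ 2.7273
Work factor (direct): 354/373 ≈ 0.9491
d₂ = 30 × 30/11 × 354/373 = (30 × 30 × 354) / (11 × 373) = 318600/4103
≈ 77.65 days

77.65 days


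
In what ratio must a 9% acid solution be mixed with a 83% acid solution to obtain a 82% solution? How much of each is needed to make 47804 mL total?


Let x parts of 9% mix with y parts of 83%.
9x + 83y = 82(x + y)
9x + 83y = 82x + 82y
x(9 - 82) = y(82 - 83)
x/y = (83 - 82)/(82 - 9) = 1/73
Simplify: 1:73
Total parts = 74; one part = 47804/74 = 646.00 mL
9% solution: 1×646.00 = 646.00 mL
83% solution: 73×646.00 = 47158.00 mL
= ratio 1:73; 646.00 mL and 47158.00 mL

ratio 1:73; 646.00 mL and 47158.00 mL


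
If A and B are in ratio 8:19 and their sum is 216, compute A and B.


Let A = 8k, B = 19k.
8k + 19k = 216
27k = 216 → k = 216/27 = 8
A = 8×8 = 64, B = 19×8 = 152
= A = 64, B = 152

A = 64, B = 152


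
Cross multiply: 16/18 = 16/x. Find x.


Cross multiply: 16 × x = 18 × 16
16x = 288
x = 288 / 16
= 18.00

18.00


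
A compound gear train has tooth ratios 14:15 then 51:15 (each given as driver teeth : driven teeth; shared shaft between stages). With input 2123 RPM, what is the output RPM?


Stage 1: RPM_B = RPM_A × t_A/t_B = 2123 × 14/15 = 29722/15 ≈ 1981.47
B and C share a shaft → RPM_C = RPM_B
Stage 2: RPM_D = RPM_C × t_C/t_D = RPM_A × (t_A×t_C)/(t_B×t_D)
Overall ratio = (14×51)/(15×15) = 714/225
RPM_D = 2123 × 714/225 = 1515822/225
≈ 6736.99 RPM

6736.99 RPM


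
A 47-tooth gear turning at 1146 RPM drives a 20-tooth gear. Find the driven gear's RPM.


Gear ratio = 47:20 = 47:20
RPM_B = RPM_A × (teeth_A / teeth_B)
= 1146 × (47/20)
= 2693.1 RPM

2693.1 RPM


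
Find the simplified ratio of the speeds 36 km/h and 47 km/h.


Ratio = 36:47
GCD = 1
Simplified = 36:47
Time ratio (same distance) = 47:36
Speed ratio = 36:47

36:47


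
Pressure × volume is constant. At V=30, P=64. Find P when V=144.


Inverse proportion: x × y = constant
k = 30 × 64 = 1920
y₂ = k / 144 = 1920 / 144
= 13.33

13.33


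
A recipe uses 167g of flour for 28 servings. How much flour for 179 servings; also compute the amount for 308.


Direct proportion: y/x = constant
k = 167/28 ≈ 5.9643
y at x=179: k × 179 = 167 × 179 / 28 = 29893/28 ≈ 1067.61
y at x=308: k × 308 = 167 × 308 / 28 = 51436/28 = 1837.00
= 1067.61 and 1837.00

1067.61 and 1837.00


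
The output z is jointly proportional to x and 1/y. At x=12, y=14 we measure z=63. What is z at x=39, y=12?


z = k·x/y
Solve for k using the known point: k = z·y/x = 63×14/12 = 882/12 = 73.5000
Now evaluate at x=39, y=12:
z = k × 39 / 12 = (882 × 39) / (12 × 12) = 34398/144
= 238.8750

238.8750


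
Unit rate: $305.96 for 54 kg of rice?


Unit rate = total / quantity
= 305.96 / 54
= $5.67 per unit

$5.67 per unit


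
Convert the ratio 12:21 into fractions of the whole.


Total parts = 12 + 21 = 33
First part: 12/33 = 4/11
Second part: 21/33 = 7/11
= 4/11 and 7/11

4/11 and 7/11


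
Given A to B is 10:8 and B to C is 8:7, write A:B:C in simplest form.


Match B: multiply A:B by 8 → 80:64
Multiply B:C by 8 → 64:56
Combined: 80:64:56
GCD = 8
= 10:8:7

10:8:7


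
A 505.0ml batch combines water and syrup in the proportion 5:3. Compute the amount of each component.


Total parts = 5 + 3 = 8
water: 505.0 × 5/8 = 315.6ml
syrup: 505.0 × 3/8 = 189.4ml
= 315.6ml and 189.4ml

315.6ml and 189.4ml


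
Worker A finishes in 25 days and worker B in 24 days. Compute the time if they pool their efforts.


Rate of A = 1/25 per day
Rate of B = 1/24 per day
Combined rate = 1/25 + 1/24 = 49/600 ≈ 0.0817 per day
Days = 1 / combined rate = 600/49
≈ 12.24 days

12.24 days


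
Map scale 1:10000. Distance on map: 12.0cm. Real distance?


Real distance = map distance × scale
= 12.0cm × 10000
= 120000 cm = 1200.0 m
= 1.200 km

1.200 km


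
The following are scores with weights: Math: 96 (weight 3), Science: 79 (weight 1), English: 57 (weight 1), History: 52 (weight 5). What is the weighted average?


Numerator = 96×3 + 79×1 + 57×1 + 52×5
= 288 + 79 + 57 + 260
= 684
Total weight = 10
Weighted avg = 684/10
= 68.40

68.40


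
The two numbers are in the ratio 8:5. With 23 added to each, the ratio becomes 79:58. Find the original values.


Let A = 8k, B = 5k.
(8k + 23) / (5k + 23) = 79/58
Cross-multiply: 58(8k + 23) = 79(5k + 23)
464k + 1334 = 395k + 1817
464k - 395k = 1817 - 1334
69k = 483
k = 483/69 = 7
A = 8×7 = 56, B = 5×7 = 35
= A = 56, B = 35

A = 56, B = 35


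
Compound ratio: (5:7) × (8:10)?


Compound ratio = (5×8) : (7×10)
= 40:70
GCD = 10
= 4:7

4:7


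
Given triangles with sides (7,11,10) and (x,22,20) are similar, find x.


Scale factor = 22/11 = 2
Missing side = 7 × 2
= 14.0

14.0


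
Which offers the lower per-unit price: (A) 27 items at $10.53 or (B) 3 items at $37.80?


Deal A: $10.53/27 = $0.3900/unit
Deal B: $37.80/3 = $12.6000/unit
A is cheaper per unit
= Deal A

Deal A


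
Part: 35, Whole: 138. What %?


Percentage = (part / whole) × 100
= (35 / 138) × 100
≈ 25.36%

25.36%


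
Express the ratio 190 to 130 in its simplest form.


GCD(190, 130) = 10
190/10 : 130/10
= 19:13

19:13


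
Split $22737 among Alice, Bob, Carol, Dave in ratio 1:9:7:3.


Total parts = 1 + 9 + 7 + 3 = 20
Alice: 22737 × 1/20 = 1136.85
Bob: 22737 × 9/20 = 10231.65
Carol: 22737 × 7/20 = 7957.95
Dave: 22737 × 3/20 = 3410.55
= Alice: $1136.85, Bob: $10231.65, Carol: $7957.95, Dave: $3410.55

Alice: $1136.85, Bob: $10231.65, Carol: $7957.95, Dave: $3410.55


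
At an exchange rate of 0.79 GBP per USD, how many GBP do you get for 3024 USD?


Amount × rate = 3024 × 0.79
= 2388.96 GBP

2388.96 GBP


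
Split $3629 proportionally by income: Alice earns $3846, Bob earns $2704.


Total income = 3846 + 2704 = $6550
Alice: $3629 × 3846/6550 = $2130.86
Bob: $3629 × 2704/6550 = $1498.14
= Alice: $2130.86, Bob: $1498.14

Alice: $2130.86, Bob: $1498.14


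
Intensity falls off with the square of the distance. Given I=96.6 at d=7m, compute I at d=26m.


I₁d₁² = I₂d₂²
I₂ = I₁ × (d₁/d₂)²
= 96.6 × (7/26)²
= 96.6 × 49/676
= 4733.4/676
≈ 7.0021

7.0021


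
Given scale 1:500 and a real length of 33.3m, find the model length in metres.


Model size = real / scale
= 33.3 / 500
= 0.0666 m

0.0666 m


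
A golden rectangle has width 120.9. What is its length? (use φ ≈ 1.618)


φ = (1 + √5) / 2 ≈ 1.618
Length = width × φ = 120.9 × 1.618 = 195.6162
≈ 195.62

195.62


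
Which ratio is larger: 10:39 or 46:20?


10/39 = 0.2564
46/20 = 2.3000
0.2564 < 2.3000, so 10:39 is less
= 46:20

46:20


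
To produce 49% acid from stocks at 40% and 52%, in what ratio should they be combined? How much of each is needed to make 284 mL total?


Let x parts of 40% mix with y parts of 52%.
40x + 52y = 49(x + y)
40x + 52y = 49x + 49y
x(40 - 49) = y(49 - 52)
x/y = (52 - 49)/(49 - 40) = 3/9
Simplify: 1:3
Total parts = 4; one part = 284/4 = 71.00 mL
40% solution: 1×71.00 = 71.00 mL
52% solution: 3×71.00 = 213.00 mL
= ratio 1:3; 71.00 mL and 213.00 mL

ratio 1:3; 71.00 mL and 213.00 mL


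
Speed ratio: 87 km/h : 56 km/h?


Ratio = 87:56
GCD = 1
Simplified = 87:56
Time ratio (same distance) = 56:87
Speed ratio = 87:56

87:56


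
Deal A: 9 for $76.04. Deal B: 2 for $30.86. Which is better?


Deal A: $76.04/9 = $8.4489/unit
Deal B: $30.86/2 = $15.4300/unit
A is cheaper per unit
= Deal A

Deal A


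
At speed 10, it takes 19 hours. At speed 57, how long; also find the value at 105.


Inverse proportion: x × y = constant
k = 10 × 19 = 190
At x=57: k/57 = 3.33
At x=105: k/105 = 1.81
= 3.33 and 1.81

3.33 and 1.81


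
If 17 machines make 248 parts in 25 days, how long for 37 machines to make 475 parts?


Days ∝ work / workers, so d₂ = d₁ × (m₁/m₂) × (w₂/w₁)
Workers factor (inverse): 17/37 ≈ 0.4595
Work factor (direct): 475/248 ≈ 1.9153
d₂ = 25 × 17/37 × 475/248 = (25 × 17 × 475) / (37 × 248) = 201875/9176
≈ 22.00 days

22.00 days


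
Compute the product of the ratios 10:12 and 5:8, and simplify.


Compound ratio = (10×5) : (12×8)
= 50:96
GCD = 2
= 25:48

25:48


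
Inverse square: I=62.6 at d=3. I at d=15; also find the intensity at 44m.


I₁d₁² = I₂d₂²
I at 15m = 62.6 × (3/15)² = 62.6 × 9/225 = 563.4/225 = 2.5040
I at 44m = 62.6 × (3/44)² = 62.6 × 9/1936 = 563.4/1936 ≈ 0.2910
= 2.5040 and 0.2910

2.5040 and 0.2910


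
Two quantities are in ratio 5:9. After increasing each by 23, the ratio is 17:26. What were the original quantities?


Let A = 5k, B = 9k.
(5k + 23) / (9k + 23) = 17/26
Cross-multiply: 26(5k + 23) = 17(9k + 23)
130k + 598 = 153k + 391
130k - 153k = 391 - 598
-23k = -207
k = -207/-23 = 9
A = 5×9 = 45, B = 9×9 = 81
= A = 45, B = 81

A = 45, B = 81


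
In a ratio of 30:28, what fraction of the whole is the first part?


Total parts = 30 + 28 = 58
First part: 30/58 = 15/29
= 15/29

15/29


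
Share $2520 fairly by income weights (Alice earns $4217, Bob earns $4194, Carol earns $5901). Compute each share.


Total income = 4217 + 4194 + 5901 = $14312
Alice: $2520 × 4217/14312 = $742.51
Bob: $2520 × 4194/14312 = $738.46
Carol: $2520 × 5901/14312 = $1039.02
= Alice: $742.51, Bob: $738.46, Carol: $1039.02

Alice: $742.51, Bob: $738.46, Carol: $1039.02


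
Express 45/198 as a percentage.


Percentage = (part / whole) × 100
= (45 / 198) × 100
≈ 22.73%

22.73%


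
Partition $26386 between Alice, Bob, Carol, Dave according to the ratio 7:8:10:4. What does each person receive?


Total parts = 7 + 8 + 10 + 4 = 29
Alice: 26386 × 7/29 = 6369.03
Bob: 26386 × 8/29 = 7278.90
Carol: 26386 × 10/29 = 9098.62
Dave: 26386 × 4/29 = 3639.45
= Alice: $6369.03, Bob: $7278.90, Carol: $9098.62, Dave: $3639.45

Alice: $6369.03, Bob: $7278.90, Carol: $9098.62, Dave: $3639.45


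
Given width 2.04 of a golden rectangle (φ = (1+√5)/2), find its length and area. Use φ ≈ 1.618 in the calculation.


φ = (1 + √5) / 2 ≈ 1.618
Length = width × φ = 2.04 × 1.618 = 3.30072
≈ 3.30
Area = width × length = 2.04 × 3.30072 = 6.7334688 ≈ 6.73
= Length: 3.30, Area: 6.73

Length: 3.30, Area: 6.73


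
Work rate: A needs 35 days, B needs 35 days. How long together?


Rate of A = 1/35 per day
Rate of B = 1/35 per day
Combined rate = 1/35 + 1/35 = 70/1225 ≈ 0.0571 per day
Days = 1 / combined rate = 1225/70
= 17.50 days

17.50 days


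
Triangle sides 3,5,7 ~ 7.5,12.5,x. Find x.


Scale factor = 7.5/3 = 2.5
Missing side = 7 × 2.5
= 17.5

17.5


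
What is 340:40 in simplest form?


GCD(340, 40) = 20
340/20 : 40/20
= 17:2

17:2


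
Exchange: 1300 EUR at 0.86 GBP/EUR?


Amount × rate = 1300 × 0.86
= 1118.00 GBP

1118.00 GBP


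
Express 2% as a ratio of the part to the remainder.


2% means 2 parts out of 100; remainder = 98
Part : remainder = 2:98
GCD = 2
= 1:49

1:49


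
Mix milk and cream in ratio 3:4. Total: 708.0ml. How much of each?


Total parts = 3 + 4 = 7
milk: 708.0 × 3/7 = 303.4ml
cream: 708.0 × 4/7 = 404.6ml
= 303.4ml and 404.6ml

303.4ml and 404.6ml


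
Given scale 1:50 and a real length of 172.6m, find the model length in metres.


Model size = real / scale
= 172.6 / 50
= 3.4520 m

3.4520 m


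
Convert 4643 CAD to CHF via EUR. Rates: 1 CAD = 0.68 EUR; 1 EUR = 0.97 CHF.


Step 1: 4643 CAD × 0.68 = 3157.24 EUR
Step 2: 3157.24 EUR × 0.97 = 3062.52 CHF
Implied rate CAD→CHF = 0.68 × 0.97 = 0.6596
= 3062.52 CHF

3062.52 CHF


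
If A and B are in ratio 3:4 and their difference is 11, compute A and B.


Let A = 3k, B = 4k.
4k - 3k = 11
1k = 11 → k = 11/1 = 11
A = 3×11 = 33, B = 4×11 = 44
= A = 33, B = 44

A = 33, B = 44


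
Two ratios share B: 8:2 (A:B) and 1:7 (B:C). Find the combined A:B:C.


Match B: multiply A:B by 1 → 8:2
Multiply B:C by 2 → 2:14
Combined: 8:2:14
GCD = 2
= 4:1:7

4:1:7


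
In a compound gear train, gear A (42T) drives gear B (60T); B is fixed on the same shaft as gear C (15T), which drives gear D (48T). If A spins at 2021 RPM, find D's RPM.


Stage 1: RPM_B = RPM_A × t_A/t_B = 2021 × 42/60 = 84882/60 = 1414.70
B and C share a shaft → RPM_C = RPM_B
Stage 2: RPM_D = RPM_C × t_C/t_D = RPM_A × (t_A×t_C)/(t_B×t_D)
Overall ratio = (42×15)/(60×48) = 630/2880
RPM_D = 2021 × 630/2880 = 1273230/2880
≈ 442.09 RPM

442.09 RPM


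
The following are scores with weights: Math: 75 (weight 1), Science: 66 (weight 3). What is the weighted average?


Numerator = 75×1 + 66×3
= 75 + 198
= 273
Total weight = 4
Weighted avg = 273/4
= 68.25

68.25


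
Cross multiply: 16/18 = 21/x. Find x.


Cross multiply: 16 × x = 18 × 21
16x = 378
x = 378 / 16
= 23.63

23.63


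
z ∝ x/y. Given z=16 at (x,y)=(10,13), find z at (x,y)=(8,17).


z = k·x/y
Solve for k using the known point: k = z·y/x = 16×13/10 = 208/10 = 20.8000
Now evaluate at x=8, y=17:
z = k × 8 / 17 = (208 × 8) / (10 × 17) = 1664/170
≈ 9.7882

9.7882


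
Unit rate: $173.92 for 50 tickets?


Unit rate = total / quantity
= 173.92 / 50
= $3.48 per unit

$3.48 per unit


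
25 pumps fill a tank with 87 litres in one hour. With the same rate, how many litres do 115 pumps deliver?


Direct proportion: y/x = constant
k = 87/25 = 3.4800
y₂ = k × 115 = 87 × 115 / 25 = 10005/25
= 400.20

400.20


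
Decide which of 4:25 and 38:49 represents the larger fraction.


4/25 = 0.1600
38/49 = 0.7755
0.1600 < 0.7755, so 4:25 is less
= 38:49

38:49


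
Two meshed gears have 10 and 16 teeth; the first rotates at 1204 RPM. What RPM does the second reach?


Gear ratio = 10:16 = 5:8
RPM_B = RPM_A × (teeth_A / teeth_B)
= 1204 × (10/16)
= 752.5 RPM

752.5 RPM


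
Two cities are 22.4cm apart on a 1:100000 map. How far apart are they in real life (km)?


Real distance = map distance × scale
= 22.4cm × 100000
= 2240000 cm = 22400.0 m
= 22.400 km

22.400 km


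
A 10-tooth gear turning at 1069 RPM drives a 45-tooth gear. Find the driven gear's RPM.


Gear ratio = 10:45 = 2:9
RPM_B = RPM_A × (teeth_A / teeth_B)
= 1069 × (10/45)
= 237.6 RPM

237.6 RPM


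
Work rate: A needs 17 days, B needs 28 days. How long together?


Rate of A = 1/17 per day
Rate of B = 1/28 per day
Combined rate = 1/17 + 1/28 = 45/476 ≈ 0.0945 per day
Days = 1 / combined rate = 476/45
≈ 10.58 days

10.58 days


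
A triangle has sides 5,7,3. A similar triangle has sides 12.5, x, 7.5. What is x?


Scale factor = 12.5/5 = 2.5
Missing side = 7 × 2.5
= 17.5

17.5


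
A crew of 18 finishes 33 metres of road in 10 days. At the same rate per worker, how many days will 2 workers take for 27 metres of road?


Days ∝ work / workers, so d₂ = d₁ × (m₁/m₂) × (w₂/w₁)
Workers factor (inverse): 18/2 = 9.0000
Work factor (direct): 27/33 ≈ 0.8182
d₂ = 10 × 18/2 × 27/33 = (10 × 18 × 27) / (2 × 33) = 4860/66
≈ 73.64 days

73.64 days


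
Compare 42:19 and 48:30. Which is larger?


42/19 = 2.2105
48/30 = 1.6000
2.2105 > 1.6000, so 42:19 is greater
= 42:19

42:19


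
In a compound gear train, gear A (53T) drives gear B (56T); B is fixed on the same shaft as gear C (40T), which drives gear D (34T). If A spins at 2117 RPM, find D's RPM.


Stage 1: RPM_B = RPM_A × t_A/t_B = 2117 × 53/56 = 112201/56 ≈ 2003.59
B and C share a shaft → RPM_C = RPM_B
Stage 2: RPM_D = RPM_C × t_C/t_D = RPM_A × (t_A×t_C)/(t_B×t_D)
Overall ratio = (53×40)/(56×34) = 2120/1904
RPM_D = 2117 × 2120/1904 = 4488040/1904
≈ 2357.16 RPM

2357.16 RPM


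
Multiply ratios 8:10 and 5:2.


Compound ratio = (8×5) : (10×2)
= 40:20
GCD = 20
= 2:1

2:1


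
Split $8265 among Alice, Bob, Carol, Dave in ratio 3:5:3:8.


Total parts = 3 + 5 + 3 + 8 = 19
Alice: 8265 × 3/19 = 1305.00
Bob: 8265 × 5/19 = 2175.00
Carol: 8265 × 3/19 = 1305.00
Dave: 8265 × 8/19 = 3480.00
= Alice: $1305.00, Bob: $2175.00, Carol: $1305.00, Dave: $3480.00

Alice: $1305.00, Bob: $2175.00, Carol: $1305.00, Dave: $3480.00


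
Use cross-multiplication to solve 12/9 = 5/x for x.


Cross multiply: 12 × x = 9 × 5
12x = 45
x = 45 / 12
= 3.75

3.75


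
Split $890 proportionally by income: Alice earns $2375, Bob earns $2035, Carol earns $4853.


Total income = 2375 + 2035 + 4853 = $9263
Alice: $890 × 2375/9263 = $228.19
Bob: $890 × 2035/9263 = $195.53
Carol: $890 × 4853/9263 = $466.28
= Alice: $228.19, Bob: $195.53, Carol: $466.28

Alice: $228.19, Bob: $195.53, Carol: $466.28


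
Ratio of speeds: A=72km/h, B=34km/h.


Ratio = 72:34
GCD = 2
Simplified = 36:17
Time ratio (same distance) = 17:36
Speed ratio = 36:17

36:17


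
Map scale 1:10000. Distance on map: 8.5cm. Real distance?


Real distance = map distance × scale
= 8.5cm × 10000
= 85000 cm = 850.0 m
= 0.850 km

0.850 km


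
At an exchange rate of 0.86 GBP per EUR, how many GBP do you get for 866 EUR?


Amount × rate = 866 × 0.86
= 744.76 GBP

744.76 GBP


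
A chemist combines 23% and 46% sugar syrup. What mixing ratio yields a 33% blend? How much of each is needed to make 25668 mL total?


Let x parts of 23% mix with y parts of 46%.
23x + 46y = 33(x + y)
23x + 46y = 33x + 33y
x(23 - 33) = y(33 - 46)
x/y = (46 - 33)/(33 - 23) = 13/10
Simplify: 13:10
Total parts = 23; one part = 25668/23 = 1116.00 mL
23% solution: 13×1116.00 = 14508.00 mL
46% solution: 10×1116.00 = 11160.00 mL
= ratio 13:10; 14508.00 mL and 11160.00 mL

ratio 13:10; 14508.00 mL and 11160.00 mL


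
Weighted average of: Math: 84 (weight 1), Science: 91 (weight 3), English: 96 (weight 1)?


Numerator = 84×1 + 91×3 + 96×1
= 84 + 273 + 96
= 453
Total weight = 5
Weighted avg = 453/5
= 90.60

90.60


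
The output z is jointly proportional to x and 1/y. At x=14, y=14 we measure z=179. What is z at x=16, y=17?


z = k·x/y
Solve for k using the known point: k = z·y/x = 179×14/14 = 2506/14 = 179.0000
Now evaluate at x=16, y=17:
z = k × 16 / 17 = (2506 × 16) / (14 × 17) = 40096/238
≈ 168.4706

168.4706


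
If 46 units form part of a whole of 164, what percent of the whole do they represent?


Percentage = (part / whole) × 100
= (46 / 164) × 100
≈ 28.05%

28.05%


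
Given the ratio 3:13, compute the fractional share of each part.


Total parts = 3 + 13 = 16
First part: 3/16 = 3/16
Second part: 13/16 = 13/16
= 3/16 and 13/16

3/16 and 13/16


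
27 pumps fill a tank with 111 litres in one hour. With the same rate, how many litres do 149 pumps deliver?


Direct proportion: y/x = constant
k = 111/27 ≈ 4.1111
y₂ = k × 149 = 111 × 149 / 27 = 16539/27
≈ 612.56

612.56


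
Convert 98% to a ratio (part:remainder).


98% means 98 parts out of 100; remainder = 2
Part : remainder = 98:2
GCD = 2
= 49:1

49:1


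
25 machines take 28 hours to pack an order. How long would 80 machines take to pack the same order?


Inverse proportion: x × y = constant
k = 25 × 28 = 700
y₂ = k / 80 = 700 / 80
= 8.75

8.75


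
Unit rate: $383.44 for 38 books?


Unit rate = total / quantity
= 383.44 / 38
= $10.09 per unit

$10.09 per unit


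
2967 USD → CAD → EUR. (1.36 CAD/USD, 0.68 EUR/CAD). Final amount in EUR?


Step 1: 2967 USD × 1.36 = 4035.12 CAD
Step 2: 4035.12 CAD × 0.68 = 2743.88 EUR
Implied rate USD→EUR = 1.36 × 0.68 = 0.9248
= 2743.88 EUR

2743.88 EUR


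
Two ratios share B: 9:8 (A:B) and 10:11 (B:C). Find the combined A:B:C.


Match B: multiply A:B by 10 → 90:80
Multiply B:C by 8 → 80:88
Combined: 90:80:88
GCD = 2
= 45:40:44

45:40:44


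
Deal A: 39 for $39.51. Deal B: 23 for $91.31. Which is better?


Deal A: $39.51/39 = $1.0131/unit
Deal B: $91.31/23 = $3.9700/unit
A is cheaper per unit
= Deal A

Deal A


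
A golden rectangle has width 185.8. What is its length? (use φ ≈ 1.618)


φ = (1 + √5) / 2 ≈ 1.618
Length = width × φ = 185.8 × 1.618 = 300.6244
≈ 300.62

300.62


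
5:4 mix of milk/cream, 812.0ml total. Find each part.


Total parts = 5 + 4 = 9
milk: 812.0 × 5/9 = 451.1ml
cream: 812.0 × 4/9 = 360.9ml
= 451.1ml and 360.9ml

451.1ml and 360.9ml


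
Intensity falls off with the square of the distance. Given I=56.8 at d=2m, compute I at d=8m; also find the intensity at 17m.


I₁d₁² = I₂d₂²
I at 8m = 56.8 × (2/8)² = 56.8 × 4/64 = 227.2/64 = 3.5500
I at 17m = 56.8 × (2/17)² = 56.8 × 4/289 = 227.2/289 ≈ 0.7862
= 3.5500 and 0.7862

3.5500 and 0.7862


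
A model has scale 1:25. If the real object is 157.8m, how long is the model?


Model size = real / scale
= 157.8 / 25
= 6.3120 m

6.3120 m


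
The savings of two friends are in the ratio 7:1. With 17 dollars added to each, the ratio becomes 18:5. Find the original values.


Let A = 7k, B = 1k.
(7k + 17) / (1k + 17) = 18/5
Cross-multiply: 5(7k + 17) = 18(1k + 17)
35k + 85 = 18k + 306
35k - 18k = 306 - 85
17k = 221
k = 221/17 = 13
A = 7×13 = 91, B = 1×13 = 13
= A = 91, B = 13

A = 91, B = 13


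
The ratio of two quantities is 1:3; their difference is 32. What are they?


Let A = 1k, B = 3k.
3k - 1k = 32
2k = 32 → k = 32/2 = 16
A = 1×16 = 16, B = 3×16 = 48
= A = 16, B = 48

A = 16, B = 48


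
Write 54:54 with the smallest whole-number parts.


GCD(54, 54) = 54
54/54 : 54/54
= 1:1

1:1


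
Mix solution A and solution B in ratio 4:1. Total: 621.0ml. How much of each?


Total parts = 4 + 1 = 5
solution A: 621.0 × 4/5 = 496.8ml
solution B: 621.0 × 1/5 = 124.2ml
= 496.8ml and 124.2ml

496.8ml and 124.2ml


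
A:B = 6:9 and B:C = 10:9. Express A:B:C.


Match B: multiply A:B by 10 → 60:90
Multiply B:C by 9 → 90:81
Combined: 60:90:81
GCD = 3
= 20:30:27

20:30:27


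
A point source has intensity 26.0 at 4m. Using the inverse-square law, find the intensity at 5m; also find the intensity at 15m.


I₁d₁² = I₂d₂²
I at 5m = 26.0 × (4/5)² = 26.0 × 16/25 = 416/25 = 16.6400
I at 15m = 26.0 × (4/15)² = 26.0 × 16/225 = 416/225 ≈ 1.8489
= 16.6400 and 1.8489

16.6400 and 1.8489


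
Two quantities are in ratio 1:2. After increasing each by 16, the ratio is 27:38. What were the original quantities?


Let A = 1k, B = 2k.
(1k + 16) / (2k + 16) = 27/38
Cross-multiply: 38(1k + 16) = 27(2k + 16)
38k + 608 = 54k + 432
38k - 54k = 432 - 608
-16k = -176
k = -176/-16 = 11
A = 1×11 = 11, B = 2×11 = 22
= A = 11, B = 22

A = 11, B = 22


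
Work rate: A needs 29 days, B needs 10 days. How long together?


Rate of A = 1/29 per day
Rate of B = 1/10 per day
Combined rate = 1/29 + 1/10 = 39/290 ≈ 0.1345 per day
Days = 1 / combined rate = 290/39
≈ 7.44 days

7.44 days


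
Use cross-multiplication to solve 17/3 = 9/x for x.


Cross multiply: 17 × x = 3 × 9
17x = 27
x = 27 / 17
= 1.59

1.59


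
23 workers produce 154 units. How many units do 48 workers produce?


Direct proportion: y/x = constant
k = 154/23 ≈ 6.6957
y₂ = k × 48 = 154 × 48 / 23 = 7392/23
≈ 321.39

321.39


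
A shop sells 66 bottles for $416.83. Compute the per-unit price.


Unit rate = total / quantity
= 416.83 / 66
= $6.32 per unit

$6.32 per unit


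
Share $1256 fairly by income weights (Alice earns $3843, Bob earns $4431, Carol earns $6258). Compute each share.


Total income = 3843 + 4431 + 6258 = $14532
Alice: $1256 × 3843/14532 = $332.15
Bob: $1256 × 4431/14532 = $382.97
Carol: $1256 × 6258/14532 = $540.88
= Alice: $332.15, Bob: $382.97, Carol: $540.88

Alice: $332.15, Bob: $382.97, Carol: $540.88


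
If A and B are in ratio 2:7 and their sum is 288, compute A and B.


Let A = 2k, B = 7k.
2k + 7k = 288
9k = 288 → k = 288/9 = 32
A = 2×32 = 64, B = 7×32 = 224
= A = 64, B = 224

A = 64, B = 224


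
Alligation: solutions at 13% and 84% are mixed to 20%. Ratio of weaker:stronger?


Let x parts of 13% mix with y parts of 84%.
13x + 84y = 20(x + y)
13x + 84y = 20x + 20y
x(13 - 20) = y(20 - 84)
x/y = (84 - 20)/(20 - 13) = 64/7
Simplify: 64:7
= 64:7

64:7


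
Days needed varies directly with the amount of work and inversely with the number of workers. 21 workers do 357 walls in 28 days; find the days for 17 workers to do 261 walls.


Days ∝ work / workers, so d₂ = d₁ × (m₁/m₂) × (w₂/w₁)
Workers factor (inverse): 21/17 ≈ 1.2353
Work factor (direct): 261/357 ≈ 0.7311
d₂ = 28 × 21/17 × 261/357 = (28 × 21 × 261) / (17 × 357) = 153468/6069
≈ 25.29 days

25.29 days


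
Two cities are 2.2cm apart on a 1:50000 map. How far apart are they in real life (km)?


Real distance = map distance × scale
= 2.2cm × 50000
= 110000 cm = 1100.0 m
= 1.100 km

1.100 km


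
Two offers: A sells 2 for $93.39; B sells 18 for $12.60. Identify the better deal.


Deal A: $93.39/2 = $46.6950/unit
Deal B: $12.60/18 = $0.7000/unit
B is cheaper per unit
= Deal B

Deal B


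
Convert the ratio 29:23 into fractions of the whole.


Total parts = 29 + 23 = 52
First part: 29/52 = 29/52
Second part: 23/52 = 23/52
= 29/52 and 23/52

29/52 and 23/52


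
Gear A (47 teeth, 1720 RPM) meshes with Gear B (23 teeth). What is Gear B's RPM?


Gear ratio = 47:23 = 47:23
RPM_B = RPM_A × (teeth_A / teeth_B)
= 1720 × (47/23)
= 3514.8 RPM

3514.8 RPM


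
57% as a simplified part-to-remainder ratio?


57% means 57 parts out of 100; remainder = 43
Part : remainder = 57:43
GCD = 1
= 57:43

57:43


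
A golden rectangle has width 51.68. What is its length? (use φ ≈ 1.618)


φ = (1 + √5) / 2 ≈ 1.618
Length = width × φ = 51.68 × 1.618 = 83.61824
≈ 83.62

83.62


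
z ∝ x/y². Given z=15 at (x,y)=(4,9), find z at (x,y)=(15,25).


z = k·x/y²
Solve for k using the known point: k = z·y²/x = 15×81/4 = 1215/4 = 303.7500
Now evaluate at x=15, y=25:
z = k × 15 / 625 = (1215 × 15) / (4 × 625) = 18225/2500
= 7.2900

7.2900


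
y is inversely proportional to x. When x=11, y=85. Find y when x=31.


Inverse proportion: x × y = constant
k = 11 × 85 = 935
y₂ = k / 31 = 935 / 31
= 30.16

30.16


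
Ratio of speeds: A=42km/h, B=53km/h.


Ratio = 42:53
GCD = 1
Simplified = 42:53
Time ratio (same distance) = 53:42
Speed ratio = 42:53

42:53


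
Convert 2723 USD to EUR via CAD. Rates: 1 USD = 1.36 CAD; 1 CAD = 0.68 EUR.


Step 1: 2723 USD × 1.36 = 3703.28 CAD
Step 2: 3703.28 CAD × 0.68 = 2518.23 EUR
Implied rate USD→EUR = 1.36 × 0.68 = 0.9248
= 2518.23 EUR

2518.23 EUR


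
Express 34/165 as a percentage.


Percentage = (part / whole) × 100
= (34 / 165) × 100
≈ 20.61%

20.61%


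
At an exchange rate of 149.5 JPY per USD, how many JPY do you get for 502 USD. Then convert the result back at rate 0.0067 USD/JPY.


Amount × rate = 502 × 149.5 = 75049.00 JPY
Round-trip: 75049.00 × 0.0067 = 502.83 USD
= 75049.00 JPY, then 502.83 USD

75049.00 JPY, then 502.83 USD


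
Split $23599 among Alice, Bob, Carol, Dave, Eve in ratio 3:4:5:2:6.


Total parts = 3 + 4 + 5 + 2 + 6 = 20
Alice: 23599 × 3/20 = 3539.85
Bob: 23599 × 4/20 = 4719.80
Carol: 23599 × 5/20 = 5899.75
Dave: 23599 × 2/20 = 2359.90
Eve: 23599 × 6/20 = 7079.70
= Alice: $3539.85, Bob: $4719.80, Carol: $5899.75, Dave: $2359.90, Eve: $7079.70

Alice: $3539.85, Bob: $4719.80, Carol: $5899.75, Dave: $2359.90, Eve: $7079.70


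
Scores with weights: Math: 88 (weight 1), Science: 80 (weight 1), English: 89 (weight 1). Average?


Numerator = 88×1 + 80×1 + 89×1
= 88 + 80 + 89
= 257
Total weight = 3
Weighted avg = 257/3
= 85.67

85.67


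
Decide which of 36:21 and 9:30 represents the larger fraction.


36/21 = 1.7143
9/30 = 0.3000
1.7143 > 0.3000, so 36:21 is greater
= 36:21

36:21


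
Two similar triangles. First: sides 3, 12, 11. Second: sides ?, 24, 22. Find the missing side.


Scale factor = 24/12 = 2
Missing side = 3 × 2
= 6.0

6.0


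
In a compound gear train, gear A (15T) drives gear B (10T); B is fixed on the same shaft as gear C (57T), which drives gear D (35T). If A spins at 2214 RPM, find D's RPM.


Stage 1: RPM_B = RPM_A × t_A/t_B = 2214 × 15/10 = 33210/10 = 3321.00
B and C share a shaft → RPM_C = RPM_B
Stage 2: RPM_D = RPM_C × t_C/t_D = RPM_A × (t_A×t_C)/(t_B×t_D)
Overall ratio = (15×57)/(10×35) = 855/350
RPM_D = 2214 × 855/350 = 1892970/350
≈ 5408.49 RPM

5408.49 RPM


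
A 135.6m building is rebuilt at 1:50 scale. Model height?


Model size = real / scale
= 135.6 / 50
= 2.7120 m

2.7120 m


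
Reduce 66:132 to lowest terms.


GCD(66, 132) = 66
66/66 : 132/66
= 1:2

1:2


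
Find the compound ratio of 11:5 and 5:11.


Compound ratio = (11×5) : (5×11)
= 55:55
GCD = 55
= 1:1

1:1


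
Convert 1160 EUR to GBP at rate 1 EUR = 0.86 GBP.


Amount × rate = 1160 × 0.86
= 997.60 GBP

997.60 GBP


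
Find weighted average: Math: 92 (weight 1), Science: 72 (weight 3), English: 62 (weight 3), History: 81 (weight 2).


Numerator = 92×1 + 72×3 + 62×3 + 81×2
= 92 + 216 + 186 + 162
= 656
Total weight = 9
Weighted avg = 656/9
= 72.89

72.89


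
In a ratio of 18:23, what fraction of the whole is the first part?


Total parts = 18 + 23 = 41
First part: 18/41 = 18/41
= 18/41

18/41


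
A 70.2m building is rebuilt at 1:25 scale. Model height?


Model size = real / scale
= 70.2 / 25
= 2.8080 m

2.8080 m


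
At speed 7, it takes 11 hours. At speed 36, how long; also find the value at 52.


Inverse proportion: x × y = constant
k = 7 × 11 = 77
At x=36: k/36 = 2.14
At x=52: k/52 = 1.48
= 2.14 and 1.48

2.14 and 1.48


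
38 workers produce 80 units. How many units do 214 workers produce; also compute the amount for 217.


Direct proportion: y/x = constant
k = 80/38 ≈ 2.1053
y at x=214: k × 214 = 80 × 214 / 38 = 17120/38 ≈ 450.53
y at x=217: k × 217 = 80 × 217 / 38 = 17360/38 ≈ 456.84
= 450.53 and 456.84

450.53 and 456.84


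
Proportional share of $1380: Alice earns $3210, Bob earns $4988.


Total income = 3210 + 4988 = $8198
Alice: $1380 × 3210/8198 = $540.35
Bob: $1380 × 4988/8198 = $839.65
= Alice: $540.35, Bob: $839.65

Alice: $540.35, Bob: $839.65


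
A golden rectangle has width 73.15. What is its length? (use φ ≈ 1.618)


φ = (1 + √5) / 2 ≈ 1.618
Length = width × φ = 73.15 × 1.618 = 118.3567
≈ 118.36

118.36


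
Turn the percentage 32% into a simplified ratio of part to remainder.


32% means 32 parts out of 100; remainder = 68
Part : remainder = 32:68
GCD = 4
= 8:17

8:17


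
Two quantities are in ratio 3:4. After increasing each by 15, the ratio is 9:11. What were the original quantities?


Let A = 3k, B = 4k.
(3k + 15) / (4k + 15) = 9/11
Cross-multiply: 11(3k + 15) = 9(4k + 15)
33k + 165 = 36k + 135
33k - 36k = 135 - 165
-3k = -30
k = -30/-3 = 10
A = 3×10 = 30, B = 4×10 = 40
= A = 30, B = 40

A = 30, B = 40


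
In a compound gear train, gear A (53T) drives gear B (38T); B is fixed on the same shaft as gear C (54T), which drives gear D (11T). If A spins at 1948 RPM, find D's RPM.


Stage 1: RPM_B = RPM_A × t_A/t_B = 1948 × 53/38 = 103244/38 ≈ 2716.95
B and C share a shaft → RPM_C = RPM_B
Stage 2: RPM_D = RPM_C × t_C/t_D = RPM_A × (t_A×t_C)/(t_B×t_D)
Overall ratio = (53×54)/(38×11) = 2862/418
RPM_D = 1948 × 2862/418 = 5575176/418
≈ 13337.74 RPM

13337.74 RPM


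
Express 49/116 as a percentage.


Percentage = (part / whole) × 100
= (49 / 116) × 100
≈ 42.24%

42.24%


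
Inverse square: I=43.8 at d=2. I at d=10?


I₁d₁² = I₂d₂²
I₂ = I₁ × (d₁/d₂)²
= 43.8 × (2/10)²
= 43.8 × 4/100
= 175.2/100
= 1.7520

1.7520


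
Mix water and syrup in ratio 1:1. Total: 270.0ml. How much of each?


Total parts = 1 + 1 = 2
water: 270.0 × 1/2 = 135.0ml
syrup: 270.0 × 1/2 = 135.0ml
= 135.0ml and 135.0ml

135.0ml and 135.0ml


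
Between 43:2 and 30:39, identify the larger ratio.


43/2 = 21.5000
30/39 = 0.7692
21.5000 > 0.7692, so 43:2 is greater
= 43:2

43:2


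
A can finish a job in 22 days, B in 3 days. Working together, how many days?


Rate of A = 1/22 per day
Rate of B = 1/3 per day
Combined rate = 1/22 + 1/3 = 25/66 ≈ 0.3788 per day
Days = 1 / combined rate = 66/25
= 2.64 days

2.64 days


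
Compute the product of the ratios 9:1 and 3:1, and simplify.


Compound ratio = (9×3) : (1×1)
= 27:1
GCD = 1
= 27:1

27:1


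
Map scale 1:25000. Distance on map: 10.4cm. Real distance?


Real distance = map distance × scale
= 10.4cm × 25000
= 260000 cm = 2600.0 m
= 2.600 km

2.600 km


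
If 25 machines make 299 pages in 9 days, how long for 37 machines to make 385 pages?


Days ∝ work / workers, so d₂ = d₁ × (m₁/m₂) × (w₂/w₁)
Workers factor (inverse): 25/37 ≈ 0.6757
Work factor (direct): 385/299 ≈ 1.2876
d₂ = 9 × 25/37 × 385/299 = (9 × 25 × 385) / (37 × 299) = 86625/11063
≈ 7.83 days

7.83 days
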